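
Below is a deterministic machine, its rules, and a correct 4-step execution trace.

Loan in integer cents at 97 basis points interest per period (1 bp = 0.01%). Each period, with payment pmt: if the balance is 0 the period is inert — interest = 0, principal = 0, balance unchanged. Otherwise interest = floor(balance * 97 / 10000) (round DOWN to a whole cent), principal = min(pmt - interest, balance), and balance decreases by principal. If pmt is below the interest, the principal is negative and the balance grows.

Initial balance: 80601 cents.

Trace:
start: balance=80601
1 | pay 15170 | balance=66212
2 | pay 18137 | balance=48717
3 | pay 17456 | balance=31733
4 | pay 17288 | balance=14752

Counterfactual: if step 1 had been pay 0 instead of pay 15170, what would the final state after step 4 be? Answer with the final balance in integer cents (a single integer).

(re-executing from step 1 with the substitution; state before step 1: balance=80601)
1 | pay 0 | balance=81382
2 | pay 18137 | balance=64034
3 | pay 17456 | balance=47199
4 | pay 17288 | balance=30368

30368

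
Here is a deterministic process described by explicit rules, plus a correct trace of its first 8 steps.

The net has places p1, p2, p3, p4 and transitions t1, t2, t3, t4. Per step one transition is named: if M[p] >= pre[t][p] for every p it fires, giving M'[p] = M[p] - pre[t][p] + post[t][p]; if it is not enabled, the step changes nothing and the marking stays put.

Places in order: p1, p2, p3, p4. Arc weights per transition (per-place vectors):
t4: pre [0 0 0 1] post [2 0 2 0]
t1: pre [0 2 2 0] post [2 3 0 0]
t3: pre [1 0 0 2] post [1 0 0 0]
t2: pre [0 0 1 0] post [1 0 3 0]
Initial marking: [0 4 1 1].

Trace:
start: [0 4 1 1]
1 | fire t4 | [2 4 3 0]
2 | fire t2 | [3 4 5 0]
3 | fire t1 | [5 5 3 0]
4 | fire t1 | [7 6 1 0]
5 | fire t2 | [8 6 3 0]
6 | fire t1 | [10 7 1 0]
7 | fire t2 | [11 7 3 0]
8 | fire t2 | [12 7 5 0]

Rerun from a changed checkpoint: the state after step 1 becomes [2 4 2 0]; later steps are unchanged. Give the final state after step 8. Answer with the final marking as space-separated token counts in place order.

7 6 0 0

state after step 1 := [2 4 2 0]
2 | fire t2 | [3 4 4 0]
3 | fire t1 | [5 5 2 0]
4 | fire t1 | [7 6 0 0]
5 | fire t2 | [7 6 0 0]
6 | fire t1 | [7 6 0 0]
7 | fire t2 | [7 6 0 0]
8 | fire t2 | [7 6 0 0]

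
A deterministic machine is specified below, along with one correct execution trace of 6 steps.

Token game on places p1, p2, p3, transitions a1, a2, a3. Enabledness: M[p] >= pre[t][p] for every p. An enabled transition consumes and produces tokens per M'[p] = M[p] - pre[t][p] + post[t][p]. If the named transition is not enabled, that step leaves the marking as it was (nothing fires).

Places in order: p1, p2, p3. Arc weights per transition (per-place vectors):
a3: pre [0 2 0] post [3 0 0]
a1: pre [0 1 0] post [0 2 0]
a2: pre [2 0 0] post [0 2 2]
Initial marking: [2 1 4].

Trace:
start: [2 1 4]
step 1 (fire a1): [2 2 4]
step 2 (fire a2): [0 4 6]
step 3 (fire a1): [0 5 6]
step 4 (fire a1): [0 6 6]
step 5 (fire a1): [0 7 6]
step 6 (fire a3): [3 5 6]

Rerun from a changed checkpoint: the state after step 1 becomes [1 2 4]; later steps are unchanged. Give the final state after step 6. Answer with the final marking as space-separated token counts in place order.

state after step 1 := [1 2 4]
step 2 (fire a2): [1 2 4]
step 3 (fire a1): [1 3 4]
step 4 (fire a1): [1 4 4]
step 5 (fire a1): [1 5 4]
step 6 (fire a3): [4 3 4]

4 3 4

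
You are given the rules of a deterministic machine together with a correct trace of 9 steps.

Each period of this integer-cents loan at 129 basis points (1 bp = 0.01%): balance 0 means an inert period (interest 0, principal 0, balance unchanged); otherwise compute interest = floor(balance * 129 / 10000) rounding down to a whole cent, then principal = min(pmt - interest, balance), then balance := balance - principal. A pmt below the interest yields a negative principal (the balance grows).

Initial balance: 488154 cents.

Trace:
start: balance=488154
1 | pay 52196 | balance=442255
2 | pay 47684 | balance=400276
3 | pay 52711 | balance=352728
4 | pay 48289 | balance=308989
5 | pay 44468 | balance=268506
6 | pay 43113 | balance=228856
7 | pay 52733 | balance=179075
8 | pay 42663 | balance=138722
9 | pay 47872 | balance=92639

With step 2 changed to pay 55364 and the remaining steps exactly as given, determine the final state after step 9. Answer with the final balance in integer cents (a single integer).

(re-executing from step 2 with the substitution; state before step 2: balance=442255)
2 | pay 55364 | balance=392596
3 | pay 52711 | balance=344949
4 | pay 48289 | balance=301109
5 | pay 44468 | balance=260525
6 | pay 43113 | balance=220772
7 | pay 52733 | balance=170886
8 | pay 42663 | balance=130427
9 | pay 47872 | balance=84237

84237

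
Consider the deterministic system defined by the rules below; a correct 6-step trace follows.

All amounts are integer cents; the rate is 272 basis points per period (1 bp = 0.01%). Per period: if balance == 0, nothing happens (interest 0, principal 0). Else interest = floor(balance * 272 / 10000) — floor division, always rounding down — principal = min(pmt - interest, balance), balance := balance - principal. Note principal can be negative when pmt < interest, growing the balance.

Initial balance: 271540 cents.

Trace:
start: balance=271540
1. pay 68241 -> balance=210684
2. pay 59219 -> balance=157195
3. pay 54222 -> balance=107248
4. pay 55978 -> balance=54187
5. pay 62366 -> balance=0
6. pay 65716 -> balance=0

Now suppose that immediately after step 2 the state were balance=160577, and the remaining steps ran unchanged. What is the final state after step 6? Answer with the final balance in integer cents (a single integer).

state after step 2 := balance=160577
3. pay 54222 -> balance=110722
4. pay 55978 -> balance=57755
5. pay 62366 -> balance=0
6. pay 65716 -> balance=0

0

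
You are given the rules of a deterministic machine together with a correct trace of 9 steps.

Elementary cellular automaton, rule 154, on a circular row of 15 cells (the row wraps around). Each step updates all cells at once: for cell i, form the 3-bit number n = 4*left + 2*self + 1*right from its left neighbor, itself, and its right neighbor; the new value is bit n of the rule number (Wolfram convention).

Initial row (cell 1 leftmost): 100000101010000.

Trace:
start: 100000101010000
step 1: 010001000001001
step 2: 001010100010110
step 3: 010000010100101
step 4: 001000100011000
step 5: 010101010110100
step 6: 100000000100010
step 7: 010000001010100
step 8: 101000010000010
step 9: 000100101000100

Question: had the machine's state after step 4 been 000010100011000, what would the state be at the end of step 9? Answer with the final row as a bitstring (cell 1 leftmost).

state after step 4 := 000010100011000
step 5: 000100010110100
step 6: 001010100100010
step 7: 010000011010101
step 8: 001000110000000
step 9: 010101101000000

010101101000000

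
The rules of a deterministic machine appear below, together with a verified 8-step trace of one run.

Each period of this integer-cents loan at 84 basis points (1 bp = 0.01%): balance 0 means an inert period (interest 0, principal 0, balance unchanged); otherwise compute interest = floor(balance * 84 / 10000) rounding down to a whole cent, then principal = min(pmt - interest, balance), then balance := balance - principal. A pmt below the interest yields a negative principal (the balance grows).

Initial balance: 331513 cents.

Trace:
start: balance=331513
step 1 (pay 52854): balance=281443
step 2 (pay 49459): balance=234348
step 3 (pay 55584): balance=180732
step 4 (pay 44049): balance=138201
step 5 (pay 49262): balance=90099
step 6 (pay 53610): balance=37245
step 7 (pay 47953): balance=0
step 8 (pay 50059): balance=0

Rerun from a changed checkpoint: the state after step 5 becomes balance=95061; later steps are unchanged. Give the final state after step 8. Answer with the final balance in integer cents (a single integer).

0

state after step 5 := balance=95061
step 6 (pay 53610): balance=42249
step 7 (pay 47953): balance=0
step 8 (pay 50059): balance=0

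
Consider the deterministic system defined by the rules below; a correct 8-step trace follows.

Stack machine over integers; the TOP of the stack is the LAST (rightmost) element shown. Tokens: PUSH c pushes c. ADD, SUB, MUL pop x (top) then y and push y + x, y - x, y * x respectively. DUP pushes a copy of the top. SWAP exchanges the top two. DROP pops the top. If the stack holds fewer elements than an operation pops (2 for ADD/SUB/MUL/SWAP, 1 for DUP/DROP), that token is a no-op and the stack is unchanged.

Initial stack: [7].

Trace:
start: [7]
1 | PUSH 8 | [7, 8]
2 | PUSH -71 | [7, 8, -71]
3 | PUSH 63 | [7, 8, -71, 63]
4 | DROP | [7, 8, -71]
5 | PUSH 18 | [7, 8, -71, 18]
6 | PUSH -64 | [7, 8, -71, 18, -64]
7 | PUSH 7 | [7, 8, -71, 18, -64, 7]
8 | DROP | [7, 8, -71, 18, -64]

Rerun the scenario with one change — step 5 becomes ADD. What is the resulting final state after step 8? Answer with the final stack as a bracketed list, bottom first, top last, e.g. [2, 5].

[7, -63, -64]

(re-executing from step 5 with the substitution; state before step 5: [7, 8, -71])
5 | ADD | [7, -63]
6 | PUSH -64 | [7, -63, -64]
7 | PUSH 7 | [7, -63, -64, 7]
8 | DROP | [7, -63, -64]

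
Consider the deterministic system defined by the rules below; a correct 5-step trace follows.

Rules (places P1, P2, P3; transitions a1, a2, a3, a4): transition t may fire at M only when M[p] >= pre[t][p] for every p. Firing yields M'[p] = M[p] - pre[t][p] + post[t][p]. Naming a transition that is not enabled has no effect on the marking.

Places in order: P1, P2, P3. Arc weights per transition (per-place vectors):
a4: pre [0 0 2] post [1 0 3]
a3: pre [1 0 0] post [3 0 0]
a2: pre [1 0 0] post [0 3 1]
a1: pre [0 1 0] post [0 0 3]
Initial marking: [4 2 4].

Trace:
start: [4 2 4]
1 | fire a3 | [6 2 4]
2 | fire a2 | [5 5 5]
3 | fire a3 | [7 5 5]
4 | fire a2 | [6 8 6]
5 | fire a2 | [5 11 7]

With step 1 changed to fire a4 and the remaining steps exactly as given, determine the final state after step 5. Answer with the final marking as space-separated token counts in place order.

(re-executing from step 1 with the substitution; state before step 1: [4 2 4])
1 | fire a4 | [5 2 5]
2 | fire a2 | [4 5 6]
3 | fire a3 | [6 5 6]
4 | fire a2 | [5 8 7]
5 | fire a2 | [4 11 8]

4 11 8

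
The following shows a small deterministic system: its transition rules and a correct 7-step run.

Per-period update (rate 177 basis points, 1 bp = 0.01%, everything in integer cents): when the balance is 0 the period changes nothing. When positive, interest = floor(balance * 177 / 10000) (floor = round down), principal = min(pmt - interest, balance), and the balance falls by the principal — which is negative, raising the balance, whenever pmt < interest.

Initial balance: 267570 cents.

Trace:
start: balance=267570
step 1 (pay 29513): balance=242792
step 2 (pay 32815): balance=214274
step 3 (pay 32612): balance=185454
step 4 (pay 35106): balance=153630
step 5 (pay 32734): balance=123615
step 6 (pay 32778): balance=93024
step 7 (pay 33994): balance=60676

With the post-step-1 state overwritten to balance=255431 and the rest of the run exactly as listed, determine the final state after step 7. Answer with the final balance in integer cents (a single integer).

state after step 1 := balance=255431
step 2 (pay 32815): balance=227137
step 3 (pay 32612): balance=198545
step 4 (pay 35106): balance=166953
step 5 (pay 32734): balance=137174
step 6 (pay 32778): balance=106823
step 7 (pay 33994): balance=74719

74719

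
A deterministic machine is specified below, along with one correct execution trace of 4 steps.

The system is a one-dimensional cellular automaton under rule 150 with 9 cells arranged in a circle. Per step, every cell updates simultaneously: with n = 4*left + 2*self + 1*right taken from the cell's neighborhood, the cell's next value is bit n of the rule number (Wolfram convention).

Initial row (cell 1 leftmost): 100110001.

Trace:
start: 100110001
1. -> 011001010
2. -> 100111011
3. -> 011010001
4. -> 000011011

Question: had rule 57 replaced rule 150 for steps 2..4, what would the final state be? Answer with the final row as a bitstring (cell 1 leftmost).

(re-executing steps 2..4 under rule 57; state before step 2: 011001010)
2. -> 010100101
3. -> 101010010
4. -> 010101001

010101001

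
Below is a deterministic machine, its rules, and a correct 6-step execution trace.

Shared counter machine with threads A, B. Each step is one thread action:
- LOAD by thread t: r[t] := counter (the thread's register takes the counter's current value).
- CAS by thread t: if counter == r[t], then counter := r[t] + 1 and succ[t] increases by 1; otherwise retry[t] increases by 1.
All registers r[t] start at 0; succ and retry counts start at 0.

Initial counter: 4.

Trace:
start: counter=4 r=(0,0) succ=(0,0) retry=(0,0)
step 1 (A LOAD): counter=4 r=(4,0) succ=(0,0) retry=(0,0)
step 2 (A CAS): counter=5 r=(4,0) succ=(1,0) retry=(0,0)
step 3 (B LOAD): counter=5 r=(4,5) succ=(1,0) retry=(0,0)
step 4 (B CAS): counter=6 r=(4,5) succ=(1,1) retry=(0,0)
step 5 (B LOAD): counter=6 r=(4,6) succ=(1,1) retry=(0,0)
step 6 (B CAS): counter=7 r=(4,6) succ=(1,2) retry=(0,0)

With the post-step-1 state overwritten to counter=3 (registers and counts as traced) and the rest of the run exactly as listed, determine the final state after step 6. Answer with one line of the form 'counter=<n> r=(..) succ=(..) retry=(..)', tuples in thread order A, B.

state after step 1 := counter=3 r=(4,0) succ=(0,0) retry=(0,0)
step 2 (A CAS): counter=3 r=(4,0) succ=(0,0) retry=(1,0)
step 3 (B LOAD): counter=3 r=(4,3) succ=(0,0) retry=(1,0)
step 4 (B CAS): counter=4 r=(4,3) succ=(0,1) retry=(1,0)
step 5 (B LOAD): counter=4 r=(4,4) succ=(0,1) retry=(1,0)
step 6 (B CAS): counter=5 r=(4,4) succ=(0,2) retry=(1,0)

counter=5 r=(4,4) succ=(0,2) retry=(1,0)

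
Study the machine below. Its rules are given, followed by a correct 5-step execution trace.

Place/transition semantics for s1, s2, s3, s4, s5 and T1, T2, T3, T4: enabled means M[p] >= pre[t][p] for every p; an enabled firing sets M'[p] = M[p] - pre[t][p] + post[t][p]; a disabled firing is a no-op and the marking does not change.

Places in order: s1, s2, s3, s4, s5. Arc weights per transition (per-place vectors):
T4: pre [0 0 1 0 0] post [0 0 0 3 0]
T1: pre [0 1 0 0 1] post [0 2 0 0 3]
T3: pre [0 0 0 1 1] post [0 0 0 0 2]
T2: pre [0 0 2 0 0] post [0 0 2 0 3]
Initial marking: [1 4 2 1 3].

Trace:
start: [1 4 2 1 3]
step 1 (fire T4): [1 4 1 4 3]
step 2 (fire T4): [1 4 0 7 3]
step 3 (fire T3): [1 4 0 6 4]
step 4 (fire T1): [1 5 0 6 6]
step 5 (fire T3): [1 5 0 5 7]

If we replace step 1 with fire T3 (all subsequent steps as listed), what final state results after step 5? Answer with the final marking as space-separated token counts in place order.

1 5 1 1 8

(re-executing from step 1 with the substitution; state before step 1: [1 4 2 1 3])
step 1 (fire T3): [1 4 2 0 4]
step 2 (fire T4): [1 4 1 3 4]
step 3 (fire T3): [1 4 1 2 5]
step 4 (fire T1): [1 5 1 2 7]
step 5 (fire T3): [1 5 1 1 8]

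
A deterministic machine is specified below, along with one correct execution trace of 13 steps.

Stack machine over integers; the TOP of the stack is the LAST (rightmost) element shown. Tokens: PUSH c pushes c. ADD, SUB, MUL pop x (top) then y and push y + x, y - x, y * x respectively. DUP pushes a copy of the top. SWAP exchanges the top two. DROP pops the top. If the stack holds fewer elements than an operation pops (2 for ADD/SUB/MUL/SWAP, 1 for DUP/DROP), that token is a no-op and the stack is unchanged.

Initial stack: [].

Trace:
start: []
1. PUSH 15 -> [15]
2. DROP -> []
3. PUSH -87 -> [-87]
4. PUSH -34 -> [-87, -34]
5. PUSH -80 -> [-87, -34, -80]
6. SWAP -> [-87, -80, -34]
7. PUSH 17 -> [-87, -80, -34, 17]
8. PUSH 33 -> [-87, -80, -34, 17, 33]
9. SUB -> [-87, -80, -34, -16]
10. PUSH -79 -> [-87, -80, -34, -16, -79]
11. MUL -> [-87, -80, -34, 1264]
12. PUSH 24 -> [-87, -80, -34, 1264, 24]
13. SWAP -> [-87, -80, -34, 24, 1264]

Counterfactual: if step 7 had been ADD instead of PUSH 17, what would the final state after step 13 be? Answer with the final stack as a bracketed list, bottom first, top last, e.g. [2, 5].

[-87, 24, 11613]

(re-executing from step 7 with the substitution; state before step 7: [-87, -80, -34])
7. ADD -> [-87, -114]
8. PUSH 33 -> [-87, -114, 33]
9. SUB -> [-87, -147]
10. PUSH -79 -> [-87, -147, -79]
11. MUL -> [-87, 11613]
12. PUSH 24 -> [-87, 11613, 24]
13. SWAP -> [-87, 24, 11613]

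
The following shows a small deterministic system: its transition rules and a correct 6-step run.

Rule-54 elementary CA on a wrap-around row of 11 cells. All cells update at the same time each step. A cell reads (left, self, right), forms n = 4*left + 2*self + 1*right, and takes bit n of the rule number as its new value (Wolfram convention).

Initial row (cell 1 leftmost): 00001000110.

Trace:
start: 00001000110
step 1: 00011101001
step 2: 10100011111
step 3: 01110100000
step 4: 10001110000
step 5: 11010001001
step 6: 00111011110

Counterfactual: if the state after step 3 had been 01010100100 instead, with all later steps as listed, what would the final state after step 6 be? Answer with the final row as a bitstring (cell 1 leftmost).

10000000011

state after step 3 := 01010100100
step 4: 11111111110
step 5: 00000000001
step 6: 10000000011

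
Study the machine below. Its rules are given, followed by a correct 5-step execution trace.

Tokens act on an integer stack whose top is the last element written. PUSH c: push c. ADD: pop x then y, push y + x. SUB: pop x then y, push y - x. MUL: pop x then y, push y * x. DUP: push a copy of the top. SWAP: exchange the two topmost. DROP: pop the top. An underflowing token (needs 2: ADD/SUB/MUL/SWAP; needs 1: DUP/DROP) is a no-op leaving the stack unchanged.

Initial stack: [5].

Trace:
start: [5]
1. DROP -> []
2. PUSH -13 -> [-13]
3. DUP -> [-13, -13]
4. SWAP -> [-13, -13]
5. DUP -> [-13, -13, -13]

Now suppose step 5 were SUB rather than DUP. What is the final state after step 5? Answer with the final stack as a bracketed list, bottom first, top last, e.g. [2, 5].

(re-executing from step 5 with the substitution; state before step 5: [-13, -13])
5. SUB -> [0]

[0]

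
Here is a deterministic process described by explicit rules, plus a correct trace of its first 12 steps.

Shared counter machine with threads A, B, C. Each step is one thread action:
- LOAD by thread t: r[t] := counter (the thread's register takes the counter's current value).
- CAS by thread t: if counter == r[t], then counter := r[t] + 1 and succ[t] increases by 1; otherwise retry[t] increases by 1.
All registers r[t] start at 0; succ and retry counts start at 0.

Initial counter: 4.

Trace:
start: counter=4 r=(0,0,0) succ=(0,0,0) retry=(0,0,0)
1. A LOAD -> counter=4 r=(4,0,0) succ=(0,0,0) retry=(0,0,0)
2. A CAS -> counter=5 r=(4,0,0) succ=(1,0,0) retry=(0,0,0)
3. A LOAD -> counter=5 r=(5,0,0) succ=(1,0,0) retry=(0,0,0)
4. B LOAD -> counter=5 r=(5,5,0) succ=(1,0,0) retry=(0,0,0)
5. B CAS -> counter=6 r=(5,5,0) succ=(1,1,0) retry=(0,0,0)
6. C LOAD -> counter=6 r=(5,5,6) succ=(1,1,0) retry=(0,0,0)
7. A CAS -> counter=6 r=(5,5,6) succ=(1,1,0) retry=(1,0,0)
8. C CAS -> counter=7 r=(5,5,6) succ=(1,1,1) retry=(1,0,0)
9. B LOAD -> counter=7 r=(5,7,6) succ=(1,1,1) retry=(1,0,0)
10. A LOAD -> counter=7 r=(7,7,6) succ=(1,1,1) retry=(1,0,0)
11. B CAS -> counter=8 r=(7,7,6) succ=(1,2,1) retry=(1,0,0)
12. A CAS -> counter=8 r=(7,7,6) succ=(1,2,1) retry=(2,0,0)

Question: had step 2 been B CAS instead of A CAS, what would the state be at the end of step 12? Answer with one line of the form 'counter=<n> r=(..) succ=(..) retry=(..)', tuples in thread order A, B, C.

counter=7 r=(6,6,5) succ=(0,2,1) retry=(2,1,0)

(re-executing from step 2 with the substitution; state before step 2: counter=4 r=(4,0,0) succ=(0,0,0) retry=(0,0,0))
2. B CAS -> counter=4 r=(4,0,0) succ=(0,0,0) retry=(0,1,0)
3. A LOAD -> counter=4 r=(4,0,0) succ=(0,0,0) retry=(0,1,0)
4. B LOAD -> counter=4 r=(4,4,0) succ=(0,0,0) retry=(0,1,0)
5. B CAS -> counter=5 r=(4,4,0) succ=(0,1,0) retry=(0,1,0)
6. C LOAD -> counter=5 r=(4,4,5) succ=(0,1,0) retry=(0,1,0)
7. A CAS -> counter=5 r=(4,4,5) succ=(0,1,0) retry=(1,1,0)
8. C CAS -> counter=6 r=(4,4,5) succ=(0,1,1) retry=(1,1,0)
9. B LOAD -> counter=6 r=(4,6,5) succ=(0,1,1) retry=(1,1,0)
10. A LOAD -> counter=6 r=(6,6,5) succ=(0,1,1) retry=(1,1,0)
11. B CAS -> counter=7 r=(6,6,5) succ=(0,2,1) retry=(1,1,0)
12. A CAS -> counter=7 r=(6,6,5) succ=(0,2,1) retry=(2,1,0)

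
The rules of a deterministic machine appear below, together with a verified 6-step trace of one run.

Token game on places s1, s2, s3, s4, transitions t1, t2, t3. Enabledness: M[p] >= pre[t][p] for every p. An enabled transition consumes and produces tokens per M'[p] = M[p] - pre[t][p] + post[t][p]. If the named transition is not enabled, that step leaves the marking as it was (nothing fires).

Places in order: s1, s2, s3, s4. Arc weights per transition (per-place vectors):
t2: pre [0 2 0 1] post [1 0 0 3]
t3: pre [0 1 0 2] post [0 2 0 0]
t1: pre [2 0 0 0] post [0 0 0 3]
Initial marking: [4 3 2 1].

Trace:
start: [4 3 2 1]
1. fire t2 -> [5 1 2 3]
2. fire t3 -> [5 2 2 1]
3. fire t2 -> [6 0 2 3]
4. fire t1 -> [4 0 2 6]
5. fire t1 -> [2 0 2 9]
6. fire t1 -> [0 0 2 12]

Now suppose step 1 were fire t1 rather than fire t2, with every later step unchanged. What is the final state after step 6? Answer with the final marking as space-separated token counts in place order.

(re-executing from step 1 with the substitution; state before step 1: [4 3 2 1])
1. fire t1 -> [2 3 2 4]
2. fire t3 -> [2 4 2 2]
3. fire t2 -> [3 2 2 4]
4. fire t1 -> [1 2 2 7]
5. fire t1 -> [1 2 2 7]
6. fire t1 -> [1 2 2 7]

1 2 2 7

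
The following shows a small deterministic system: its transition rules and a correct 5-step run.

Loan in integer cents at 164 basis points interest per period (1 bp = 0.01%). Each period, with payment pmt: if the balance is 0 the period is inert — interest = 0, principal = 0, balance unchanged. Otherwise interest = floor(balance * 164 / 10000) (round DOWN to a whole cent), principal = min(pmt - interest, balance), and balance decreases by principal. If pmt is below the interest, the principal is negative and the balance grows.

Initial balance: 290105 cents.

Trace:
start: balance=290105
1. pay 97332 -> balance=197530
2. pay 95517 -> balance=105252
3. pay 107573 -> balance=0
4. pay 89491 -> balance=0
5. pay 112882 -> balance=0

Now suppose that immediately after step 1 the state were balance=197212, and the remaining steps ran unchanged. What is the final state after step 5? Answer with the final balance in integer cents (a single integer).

0

state after step 1 := balance=197212
2. pay 95517 -> balance=104929
3. pay 107573 -> balance=0
4. pay 89491 -> balance=0
5. pay 112882 -> balance=0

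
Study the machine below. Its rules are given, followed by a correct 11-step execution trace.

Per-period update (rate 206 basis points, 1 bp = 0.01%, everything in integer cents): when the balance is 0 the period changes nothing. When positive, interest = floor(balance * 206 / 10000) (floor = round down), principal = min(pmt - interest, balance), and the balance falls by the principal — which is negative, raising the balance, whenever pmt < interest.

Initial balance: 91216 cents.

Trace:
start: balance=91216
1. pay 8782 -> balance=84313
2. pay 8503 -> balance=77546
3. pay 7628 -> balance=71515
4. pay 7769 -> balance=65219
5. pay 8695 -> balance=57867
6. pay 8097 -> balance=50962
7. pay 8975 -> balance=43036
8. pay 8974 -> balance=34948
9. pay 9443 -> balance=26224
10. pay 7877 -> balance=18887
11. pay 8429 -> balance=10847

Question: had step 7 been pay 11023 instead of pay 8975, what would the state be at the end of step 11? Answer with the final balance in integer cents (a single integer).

(re-executing from step 7 with the substitution; state before step 7: balance=50962)
7. pay 11023 -> balance=40988
8. pay 8974 -> balance=32858
9. pay 9443 -> balance=24091
10. pay 7877 -> balance=16710
11. pay 8429 -> balance=8625

8625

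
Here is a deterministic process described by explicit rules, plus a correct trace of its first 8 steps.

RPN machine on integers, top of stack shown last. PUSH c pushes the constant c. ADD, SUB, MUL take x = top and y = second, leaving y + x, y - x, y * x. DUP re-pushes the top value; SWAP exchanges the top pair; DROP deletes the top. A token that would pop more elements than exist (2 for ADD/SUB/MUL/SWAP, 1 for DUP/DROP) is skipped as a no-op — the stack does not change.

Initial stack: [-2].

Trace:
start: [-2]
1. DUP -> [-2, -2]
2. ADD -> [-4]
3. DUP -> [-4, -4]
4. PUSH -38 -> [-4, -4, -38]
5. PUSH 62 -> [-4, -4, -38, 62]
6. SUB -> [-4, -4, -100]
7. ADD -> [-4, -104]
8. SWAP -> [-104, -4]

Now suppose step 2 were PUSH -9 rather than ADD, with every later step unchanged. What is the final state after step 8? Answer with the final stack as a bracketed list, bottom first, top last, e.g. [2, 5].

(re-executing from step 2 with the substitution; state before step 2: [-2, -2])
2. PUSH -9 -> [-2, -2, -9]
3. DUP -> [-2, -2, -9, -9]
4. PUSH -38 -> [-2, -2, -9, -9, -38]
5. PUSH 62 -> [-2, -2, -9, -9, -38, 62]
6. SUB -> [-2, -2, -9, -9, -100]
7. ADD -> [-2, -2, -9, -109]
8. SWAP -> [-2, -2, -109, -9]

[-2, -2, -109, -9]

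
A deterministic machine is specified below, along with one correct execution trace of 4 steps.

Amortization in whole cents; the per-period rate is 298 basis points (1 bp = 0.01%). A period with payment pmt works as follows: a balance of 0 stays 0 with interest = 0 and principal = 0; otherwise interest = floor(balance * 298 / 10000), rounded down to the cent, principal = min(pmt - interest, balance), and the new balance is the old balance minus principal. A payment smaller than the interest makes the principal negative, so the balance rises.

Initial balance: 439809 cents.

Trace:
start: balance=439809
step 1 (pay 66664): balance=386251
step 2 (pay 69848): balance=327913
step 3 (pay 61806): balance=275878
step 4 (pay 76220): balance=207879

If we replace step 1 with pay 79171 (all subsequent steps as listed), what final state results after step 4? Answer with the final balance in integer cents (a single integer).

194219

(re-executing from step 1 with the substitution; state before step 1: balance=439809)
step 1 (pay 79171): balance=373744
step 2 (pay 69848): balance=315033
step 3 (pay 61806): balance=262614
step 4 (pay 76220): balance=194219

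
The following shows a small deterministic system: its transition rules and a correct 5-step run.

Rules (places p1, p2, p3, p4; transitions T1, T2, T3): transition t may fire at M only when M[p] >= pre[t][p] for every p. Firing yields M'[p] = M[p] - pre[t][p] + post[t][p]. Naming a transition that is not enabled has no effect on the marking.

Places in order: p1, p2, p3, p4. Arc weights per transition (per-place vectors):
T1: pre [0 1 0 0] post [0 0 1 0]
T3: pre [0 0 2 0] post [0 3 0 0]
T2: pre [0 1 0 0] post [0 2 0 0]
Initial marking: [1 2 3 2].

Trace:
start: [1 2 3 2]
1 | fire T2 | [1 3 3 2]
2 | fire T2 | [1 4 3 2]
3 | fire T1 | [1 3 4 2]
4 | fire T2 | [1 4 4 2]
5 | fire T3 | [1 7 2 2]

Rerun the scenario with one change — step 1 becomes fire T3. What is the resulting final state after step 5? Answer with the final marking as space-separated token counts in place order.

1 9 0 2

(re-executing from step 1 with the substitution; state before step 1: [1 2 3 2])
1 | fire T3 | [1 5 1 2]
2 | fire T2 | [1 6 1 2]
3 | fire T1 | [1 5 2 2]
4 | fire T2 | [1 6 2 2]
5 | fire T3 | [1 9 0 2]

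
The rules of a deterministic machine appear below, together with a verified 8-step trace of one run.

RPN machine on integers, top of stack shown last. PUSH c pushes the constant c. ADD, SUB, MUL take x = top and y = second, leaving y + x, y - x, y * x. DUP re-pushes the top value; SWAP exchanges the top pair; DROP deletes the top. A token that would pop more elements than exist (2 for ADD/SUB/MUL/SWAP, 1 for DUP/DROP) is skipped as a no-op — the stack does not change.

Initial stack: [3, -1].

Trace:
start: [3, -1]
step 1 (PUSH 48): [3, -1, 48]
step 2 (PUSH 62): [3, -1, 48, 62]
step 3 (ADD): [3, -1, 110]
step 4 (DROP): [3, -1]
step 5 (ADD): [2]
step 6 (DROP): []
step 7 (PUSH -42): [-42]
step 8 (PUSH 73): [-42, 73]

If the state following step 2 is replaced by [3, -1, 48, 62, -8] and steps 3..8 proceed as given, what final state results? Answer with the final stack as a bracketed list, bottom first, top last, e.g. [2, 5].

[3, -42, 73]

state after step 2 := [3, -1, 48, 62, -8]
step 3 (ADD): [3, -1, 48, 54]
step 4 (DROP): [3, -1, 48]
step 5 (ADD): [3, 47]
step 6 (DROP): [3]
step 7 (PUSH -42): [3, -42]
step 8 (PUSH 73): [3, -42, 73]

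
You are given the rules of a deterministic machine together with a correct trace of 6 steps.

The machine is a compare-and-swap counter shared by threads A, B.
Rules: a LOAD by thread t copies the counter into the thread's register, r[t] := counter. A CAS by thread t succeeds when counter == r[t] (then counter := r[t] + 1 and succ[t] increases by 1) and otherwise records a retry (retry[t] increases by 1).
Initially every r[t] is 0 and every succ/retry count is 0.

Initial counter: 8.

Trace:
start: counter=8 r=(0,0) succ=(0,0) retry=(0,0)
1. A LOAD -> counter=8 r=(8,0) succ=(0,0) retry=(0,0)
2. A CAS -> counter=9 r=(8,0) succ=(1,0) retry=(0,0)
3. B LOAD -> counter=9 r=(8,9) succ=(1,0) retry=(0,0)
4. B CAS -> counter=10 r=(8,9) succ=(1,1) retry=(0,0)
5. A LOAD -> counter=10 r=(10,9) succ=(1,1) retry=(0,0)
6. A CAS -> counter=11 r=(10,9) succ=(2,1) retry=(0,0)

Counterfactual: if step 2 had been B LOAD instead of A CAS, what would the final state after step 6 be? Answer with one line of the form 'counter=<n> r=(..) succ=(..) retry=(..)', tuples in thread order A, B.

counter=10 r=(9,8) succ=(1,1) retry=(0,0)

(re-executing from step 2 with the substitution; state before step 2: counter=8 r=(8,0) succ=(0,0) retry=(0,0))
2. B LOAD -> counter=8 r=(8,8) succ=(0,0) retry=(0,0)
3. B LOAD -> counter=8 r=(8,8) succ=(0,0) retry=(0,0)
4. B CAS -> counter=9 r=(8,8) succ=(0,1) retry=(0,0)
5. A LOAD -> counter=9 r=(9,8) succ=(0,1) retry=(0,0)
6. A CAS -> counter=10 r=(9,8) succ=(1,1) retry=(0,0)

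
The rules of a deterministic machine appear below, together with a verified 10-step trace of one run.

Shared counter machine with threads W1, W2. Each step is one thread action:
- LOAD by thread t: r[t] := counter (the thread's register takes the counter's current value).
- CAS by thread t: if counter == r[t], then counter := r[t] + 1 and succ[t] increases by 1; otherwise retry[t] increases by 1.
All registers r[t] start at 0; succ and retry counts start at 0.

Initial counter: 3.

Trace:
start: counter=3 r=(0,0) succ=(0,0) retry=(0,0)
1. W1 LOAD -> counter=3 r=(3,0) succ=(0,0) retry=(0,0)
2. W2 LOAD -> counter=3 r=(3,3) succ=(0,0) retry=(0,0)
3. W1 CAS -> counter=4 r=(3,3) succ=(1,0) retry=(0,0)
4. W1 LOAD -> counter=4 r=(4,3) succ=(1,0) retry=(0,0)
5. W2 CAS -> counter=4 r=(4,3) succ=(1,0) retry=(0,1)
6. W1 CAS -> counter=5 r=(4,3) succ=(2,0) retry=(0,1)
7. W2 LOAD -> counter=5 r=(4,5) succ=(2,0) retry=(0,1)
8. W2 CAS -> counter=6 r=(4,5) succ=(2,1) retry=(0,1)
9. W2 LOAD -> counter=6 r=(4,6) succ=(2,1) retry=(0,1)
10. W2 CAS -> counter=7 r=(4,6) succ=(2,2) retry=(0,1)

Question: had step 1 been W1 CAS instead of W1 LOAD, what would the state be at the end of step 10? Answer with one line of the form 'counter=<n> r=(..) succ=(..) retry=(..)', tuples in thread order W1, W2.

counter=6 r=(3,5) succ=(0,3) retry=(3,0)

(re-executing from step 1 with the substitution; state before step 1: counter=3 r=(0,0) succ=(0,0) retry=(0,0))
1. W1 CAS -> counter=3 r=(0,0) succ=(0,0) retry=(1,0)
2. W2 LOAD -> counter=3 r=(0,3) succ=(0,0) retry=(1,0)
3. W1 CAS -> counter=3 r=(0,3) succ=(0,0) retry=(2,0)
4. W1 LOAD -> counter=3 r=(3,3) succ=(0,0) retry=(2,0)
5. W2 CAS -> counter=4 r=(3,3) succ=(0,1) retry=(2,0)
6. W1 CAS -> counter=4 r=(3,3) succ=(0,1) retry=(3,0)
7. W2 LOAD -> counter=4 r=(3,4) succ=(0,1) retry=(3,0)
8. W2 CAS -> counter=5 r=(3,4) succ=(0,2) retry=(3,0)
9. W2 LOAD -> counter=5 r=(3,5) succ=(0,2) retry=(3,0)
10. W2 CAS -> counter=6 r=(3,5) succ=(0,3) retry=(3,0)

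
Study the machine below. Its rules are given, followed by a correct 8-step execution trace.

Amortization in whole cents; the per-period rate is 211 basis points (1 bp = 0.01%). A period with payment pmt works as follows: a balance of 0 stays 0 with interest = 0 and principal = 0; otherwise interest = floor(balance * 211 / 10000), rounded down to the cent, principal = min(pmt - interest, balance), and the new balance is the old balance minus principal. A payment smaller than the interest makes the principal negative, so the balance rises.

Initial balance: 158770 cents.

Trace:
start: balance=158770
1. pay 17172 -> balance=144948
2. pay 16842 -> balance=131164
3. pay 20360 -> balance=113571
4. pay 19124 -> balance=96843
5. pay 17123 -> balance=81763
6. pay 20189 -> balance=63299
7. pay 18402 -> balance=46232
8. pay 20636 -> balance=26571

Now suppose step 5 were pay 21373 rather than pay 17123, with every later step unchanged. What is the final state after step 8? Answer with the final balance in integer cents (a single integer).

22047

(re-executing from step 5 with the substitution; state before step 5: balance=96843)
5. pay 21373 -> balance=77513
6. pay 20189 -> balance=58959
7. pay 18402 -> balance=41801
8. pay 20636 -> balance=22047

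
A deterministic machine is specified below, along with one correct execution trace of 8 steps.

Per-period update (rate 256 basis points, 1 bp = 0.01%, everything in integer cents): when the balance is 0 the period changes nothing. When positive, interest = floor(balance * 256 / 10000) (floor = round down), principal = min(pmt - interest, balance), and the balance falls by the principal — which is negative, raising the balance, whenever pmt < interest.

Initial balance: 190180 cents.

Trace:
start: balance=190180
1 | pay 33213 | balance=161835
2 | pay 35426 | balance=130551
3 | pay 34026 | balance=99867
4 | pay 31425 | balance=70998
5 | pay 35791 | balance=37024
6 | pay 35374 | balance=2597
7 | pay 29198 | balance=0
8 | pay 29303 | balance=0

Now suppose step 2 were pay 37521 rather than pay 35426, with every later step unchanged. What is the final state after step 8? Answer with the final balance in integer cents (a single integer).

(re-executing from step 2 with the substitution; state before step 2: balance=161835)
2 | pay 37521 | balance=128456
3 | pay 34026 | balance=97718
4 | pay 31425 | balance=68794
5 | pay 35791 | balance=34764
6 | pay 35374 | balance=279
7 | pay 29198 | balance=0
8 | pay 29303 | balance=0

0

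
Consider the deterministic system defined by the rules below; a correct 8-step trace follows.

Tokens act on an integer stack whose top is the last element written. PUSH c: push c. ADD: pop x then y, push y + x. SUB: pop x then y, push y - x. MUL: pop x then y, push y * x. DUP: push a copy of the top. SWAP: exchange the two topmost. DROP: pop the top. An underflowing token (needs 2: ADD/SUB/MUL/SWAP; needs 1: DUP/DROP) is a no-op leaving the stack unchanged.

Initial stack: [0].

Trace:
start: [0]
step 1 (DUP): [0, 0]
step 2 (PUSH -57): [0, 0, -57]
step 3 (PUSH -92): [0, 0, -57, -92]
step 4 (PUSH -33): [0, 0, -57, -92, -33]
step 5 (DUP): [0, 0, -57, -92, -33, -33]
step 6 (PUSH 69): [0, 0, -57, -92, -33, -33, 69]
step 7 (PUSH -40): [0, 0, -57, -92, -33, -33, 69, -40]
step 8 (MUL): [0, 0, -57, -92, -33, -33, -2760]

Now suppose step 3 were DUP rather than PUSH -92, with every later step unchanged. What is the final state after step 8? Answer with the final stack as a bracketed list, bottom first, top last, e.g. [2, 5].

[0, 0, -57, -57, -33, -33, -2760]

(re-executing from step 3 with the substitution; state before step 3: [0, 0, -57])
step 3 (DUP): [0, 0, -57, -57]
step 4 (PUSH -33): [0, 0, -57, -57, -33]
step 5 (DUP): [0, 0, -57, -57, -33, -33]
step 6 (PUSH 69): [0, 0, -57, -57, -33, -33, 69]
step 7 (PUSH -40): [0, 0, -57, -57, -33, -33, 69, -40]
step 8 (MUL): [0, 0, -57, -57, -33, -33, -2760]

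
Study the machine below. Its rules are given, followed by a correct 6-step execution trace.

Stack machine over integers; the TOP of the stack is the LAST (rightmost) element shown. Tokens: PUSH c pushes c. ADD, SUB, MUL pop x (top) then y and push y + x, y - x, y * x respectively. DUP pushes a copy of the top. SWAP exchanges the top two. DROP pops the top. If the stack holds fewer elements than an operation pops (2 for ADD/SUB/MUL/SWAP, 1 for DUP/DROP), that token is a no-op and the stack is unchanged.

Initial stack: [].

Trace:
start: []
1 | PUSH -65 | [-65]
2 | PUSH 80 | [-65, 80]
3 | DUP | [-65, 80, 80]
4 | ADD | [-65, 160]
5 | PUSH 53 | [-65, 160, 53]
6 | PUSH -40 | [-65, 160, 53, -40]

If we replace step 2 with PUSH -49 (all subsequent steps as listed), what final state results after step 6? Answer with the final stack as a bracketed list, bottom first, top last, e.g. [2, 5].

[-65, -98, 53, -40]

(re-executing from step 2 with the substitution; state before step 2: [-65])
2 | PUSH -49 | [-65, -49]
3 | DUP | [-65, -49, -49]
4 | ADD | [-65, -98]
5 | PUSH 53 | [-65, -98, 53]
6 | PUSH -40 | [-65, -98, 53, -40]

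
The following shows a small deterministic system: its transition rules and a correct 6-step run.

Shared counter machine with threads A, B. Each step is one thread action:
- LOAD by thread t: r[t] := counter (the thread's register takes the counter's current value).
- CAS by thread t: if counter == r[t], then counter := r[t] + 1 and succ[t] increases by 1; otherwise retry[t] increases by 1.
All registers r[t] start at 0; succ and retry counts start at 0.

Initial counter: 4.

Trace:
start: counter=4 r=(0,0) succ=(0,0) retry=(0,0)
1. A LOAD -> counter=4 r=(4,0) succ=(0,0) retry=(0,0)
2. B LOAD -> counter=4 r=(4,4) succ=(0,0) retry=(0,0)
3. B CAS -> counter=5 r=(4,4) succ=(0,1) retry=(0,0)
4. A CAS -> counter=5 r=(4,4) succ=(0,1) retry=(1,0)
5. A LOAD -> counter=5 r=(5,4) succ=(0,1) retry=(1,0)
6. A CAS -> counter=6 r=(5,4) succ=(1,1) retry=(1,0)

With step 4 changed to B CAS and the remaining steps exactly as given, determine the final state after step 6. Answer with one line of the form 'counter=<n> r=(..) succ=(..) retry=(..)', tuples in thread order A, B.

counter=6 r=(5,4) succ=(1,1) retry=(0,1)

(re-executing from step 4 with the substitution; state before step 4: counter=5 r=(4,4) succ=(0,1) retry=(0,0))
4. B CAS -> counter=5 r=(4,4) succ=(0,1) retry=(0,1)
5. A LOAD -> counter=5 r=(5,4) succ=(0,1) retry=(0,1)
6. A CAS -> counter=6 r=(5,4) succ=(1,1) retry=(0,1)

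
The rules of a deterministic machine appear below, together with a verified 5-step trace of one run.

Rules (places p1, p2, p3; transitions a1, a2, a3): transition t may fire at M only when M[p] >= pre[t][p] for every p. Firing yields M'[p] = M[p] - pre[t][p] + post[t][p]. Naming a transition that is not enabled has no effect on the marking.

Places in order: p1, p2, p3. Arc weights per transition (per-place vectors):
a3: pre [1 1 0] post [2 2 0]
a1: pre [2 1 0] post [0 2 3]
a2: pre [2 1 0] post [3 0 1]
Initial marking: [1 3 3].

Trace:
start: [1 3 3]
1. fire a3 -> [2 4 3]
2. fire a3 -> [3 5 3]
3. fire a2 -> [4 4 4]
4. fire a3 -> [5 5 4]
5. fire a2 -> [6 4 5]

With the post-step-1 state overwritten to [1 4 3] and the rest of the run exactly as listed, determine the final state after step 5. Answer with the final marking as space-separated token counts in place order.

5 4 5

state after step 1 := [1 4 3]
2. fire a3 -> [2 5 3]
3. fire a2 -> [3 4 4]
4. fire a3 -> [4 5 4]
5. fire a2 -> [5 4 5]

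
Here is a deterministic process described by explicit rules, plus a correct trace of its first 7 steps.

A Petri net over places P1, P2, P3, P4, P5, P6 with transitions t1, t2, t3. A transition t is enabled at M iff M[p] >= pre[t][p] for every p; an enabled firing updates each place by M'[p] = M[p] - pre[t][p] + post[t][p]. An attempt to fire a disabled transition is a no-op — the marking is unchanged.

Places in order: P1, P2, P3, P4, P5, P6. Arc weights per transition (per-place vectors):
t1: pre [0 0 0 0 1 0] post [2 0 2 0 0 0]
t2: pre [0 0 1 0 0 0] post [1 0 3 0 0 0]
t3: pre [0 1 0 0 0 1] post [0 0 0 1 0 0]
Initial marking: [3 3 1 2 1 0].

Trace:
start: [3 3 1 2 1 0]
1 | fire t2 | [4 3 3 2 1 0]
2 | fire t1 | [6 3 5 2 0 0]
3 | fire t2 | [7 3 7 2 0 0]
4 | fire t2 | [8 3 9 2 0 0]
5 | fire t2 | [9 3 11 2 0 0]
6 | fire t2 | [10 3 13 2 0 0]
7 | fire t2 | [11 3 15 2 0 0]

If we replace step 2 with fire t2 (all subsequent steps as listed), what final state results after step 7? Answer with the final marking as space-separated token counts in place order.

(re-executing from step 2 with the substitution; state before step 2: [4 3 3 2 1 0])
2 | fire t2 | [5 3 5 2 1 0]
3 | fire t2 | [6 3 7 2 1 0]
4 | fire t2 | [7 3 9 2 1 0]
5 | fire t2 | [8 3 11 2 1 0]
6 | fire t2 | [9 3 13 2 1 0]
7 | fire t2 | [10 3 15 2 1 0]

10 3 15 2 1 0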